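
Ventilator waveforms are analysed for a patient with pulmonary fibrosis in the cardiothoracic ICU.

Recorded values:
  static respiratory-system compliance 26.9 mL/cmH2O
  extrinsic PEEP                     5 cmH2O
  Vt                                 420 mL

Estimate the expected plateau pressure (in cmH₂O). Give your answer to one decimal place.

Pplat = PEEP + Vt / Cstat = 5 + 420 / 26.9 = 5 + 15.613 = 20.613 cmH2O.

20.6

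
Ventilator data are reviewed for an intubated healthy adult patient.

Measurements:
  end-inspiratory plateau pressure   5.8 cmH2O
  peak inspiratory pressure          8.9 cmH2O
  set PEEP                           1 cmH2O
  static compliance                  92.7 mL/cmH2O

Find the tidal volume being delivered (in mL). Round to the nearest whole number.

445

Vt = Cstat × (Pplat − PEEP) = 92.7 × (5.8 − 1) = 92.7 × 4.8 = 444.96 mL.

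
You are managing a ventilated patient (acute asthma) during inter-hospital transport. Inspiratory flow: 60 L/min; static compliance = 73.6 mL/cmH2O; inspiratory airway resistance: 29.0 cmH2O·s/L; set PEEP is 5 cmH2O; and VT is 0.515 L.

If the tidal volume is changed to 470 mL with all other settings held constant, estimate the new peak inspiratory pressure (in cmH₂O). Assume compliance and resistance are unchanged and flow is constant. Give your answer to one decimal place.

40.4

Flow: 60 L/min ÷ 60 = 1 L/s.
PIP = Vt/C + R·V̇ + PEEP (constant-flow equation of motion).
Only the elastic term changes: ΔPIP = ΔVt / C = (470 − 515) / 73.6 = -0.6114 cmH2O.
Original PIP = 515/73.6 + 29.0×1 + 5 = 40.997 cmH2O; new PIP = 40.997 + (-0.6114) = 40.386 cmH2O.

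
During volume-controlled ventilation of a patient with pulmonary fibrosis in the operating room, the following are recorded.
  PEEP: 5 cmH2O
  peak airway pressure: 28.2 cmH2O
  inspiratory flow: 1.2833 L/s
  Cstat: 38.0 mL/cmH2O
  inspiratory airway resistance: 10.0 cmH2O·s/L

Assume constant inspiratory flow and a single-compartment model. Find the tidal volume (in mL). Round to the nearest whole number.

394

Equation of motion (constant flow): PIP = Vt/C + R·V̇ + PEEP.
Vt/C = PIP − R·V̇ − PEEP = 28.2 − 12.833 − 5 = 10.367 cmH2O.
Vt = C × 10.367 = 38.0 × 10.367 = 393.95 mL.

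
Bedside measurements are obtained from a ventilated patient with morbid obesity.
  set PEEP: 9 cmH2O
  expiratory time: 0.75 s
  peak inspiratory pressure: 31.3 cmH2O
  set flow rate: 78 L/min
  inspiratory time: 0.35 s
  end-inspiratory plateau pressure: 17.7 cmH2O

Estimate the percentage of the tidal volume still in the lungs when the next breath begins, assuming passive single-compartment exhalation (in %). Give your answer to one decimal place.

25.4

Flow: 78 L/min ÷ 60 = 1.3 L/s.
Vt = flow × Ti = 1.3 L/s × 0.35 s × 1000 mL/L = 455.0 mL.
R = (PIP − Pplat)/V̇ = (31.3 − 17.7) / 1.3 = 13.6/1.3 = 10.462 cmH2O·s/L.
C = Vt/(Pplat − PEEP) = 455.0 / (17.7 − 9) = 455.0/8.7 = 52.299 mL/cmH2O.
τ = R × C = 10.462 × 0.0523 L/cmH2O = 0.5472 s.
Fraction remaining at end-expiration = e^(−Te/τ) = e^(−0.75/0.5472) = 0.254 → 25.4%.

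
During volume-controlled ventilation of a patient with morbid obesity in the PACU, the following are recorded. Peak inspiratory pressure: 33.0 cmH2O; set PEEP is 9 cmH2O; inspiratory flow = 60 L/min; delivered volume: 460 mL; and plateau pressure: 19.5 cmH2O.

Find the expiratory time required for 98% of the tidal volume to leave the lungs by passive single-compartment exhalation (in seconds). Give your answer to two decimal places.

Flow: 60 L/min ÷ 60 = 1 L/s.
R = (PIP − Pplat)/V̇ = (33.0 − 19.5) / 1 = 13.5/1 = 13.5 cmH2O·s/L.
C = Vt/(Pplat − PEEP) = 460.0 / (19.5 − 9) = 460.0/10.5 = 43.81 mL/cmH2O.
τ = R × C = 13.5 × 0.04381 L/cmH2O = 0.5914 s.
t = −τ·ln(1 − 0.98) = −0.5914·ln(0.02) = 2.314 s.

2.31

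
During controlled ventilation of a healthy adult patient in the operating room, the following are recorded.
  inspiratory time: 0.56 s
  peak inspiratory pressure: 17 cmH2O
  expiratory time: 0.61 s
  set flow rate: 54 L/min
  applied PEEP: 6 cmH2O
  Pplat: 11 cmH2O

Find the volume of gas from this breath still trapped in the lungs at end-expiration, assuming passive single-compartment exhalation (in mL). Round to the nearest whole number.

Flow: 54 L/min ÷ 60 = 0.9 L/s.
Vt = flow × Ti = 0.9 L/s × 0.56 s × 1000 mL/L = 504.0 mL.
R = (PIP − Pplat)/V̇ = (17 − 11) / 0.9 = 6.0/0.9 = 6.667 cmH2O·s/L.
C = Vt/(Pplat − PEEP) = 504.0 / (11 − 6) = 504.0/5.0 = 100.8 mL/cmH2O.
τ = R × C = 6.667 × 0.1008 L/cmH2O = 0.672 s.
Fraction remaining = e^(−Te/τ) = e^(−0.61/0.672) = 0.4034.
Trapped volume = 504.0 × 0.4034 = 203.31 mL.

203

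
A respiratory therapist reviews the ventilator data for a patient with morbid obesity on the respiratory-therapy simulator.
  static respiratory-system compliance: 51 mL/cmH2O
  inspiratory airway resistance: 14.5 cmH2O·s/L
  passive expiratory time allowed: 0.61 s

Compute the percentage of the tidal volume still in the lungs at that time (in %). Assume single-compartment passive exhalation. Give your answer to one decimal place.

43.8

τ = R × C = 14.5 × 51 mL/cmH2O = 14.5 × 0.051 L/cmH2O = 0.7395 s.
Passive exhalation: V(t)/V₀ = e^(−t/τ) = e^(−0.61/0.7395) = 0.4383.
Fraction remaining = 0.4383 → 43.83%.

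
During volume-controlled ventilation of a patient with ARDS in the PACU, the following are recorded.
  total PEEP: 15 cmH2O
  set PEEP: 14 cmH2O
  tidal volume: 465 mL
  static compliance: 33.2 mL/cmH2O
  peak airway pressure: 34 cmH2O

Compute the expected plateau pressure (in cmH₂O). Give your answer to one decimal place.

29.0

End-expiratory occlusion gives total PEEP = 15 cmH2O (intrinsic PEEP = 15 − 14 = 1). Use total PEEP for the elastic gradient.
Pplat = PEEPtotal + Vt / Cstat = 15 + 465 / 33.2 = 15 + 14.006 = 29.006 cmH2O.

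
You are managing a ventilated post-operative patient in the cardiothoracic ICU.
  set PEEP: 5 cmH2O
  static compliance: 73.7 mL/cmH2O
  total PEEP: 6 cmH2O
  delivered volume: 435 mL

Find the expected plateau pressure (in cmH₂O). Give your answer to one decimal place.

11.9

End-expiratory occlusion gives total PEEP = 6 cmH2O (intrinsic PEEP = 6 − 5 = 1). Use total PEEP for the elastic gradient.
Pplat = PEEPtotal + Vt / Cstat = 6 + 435 / 73.7 = 6 + 5.902 = 11.902 cmH2O.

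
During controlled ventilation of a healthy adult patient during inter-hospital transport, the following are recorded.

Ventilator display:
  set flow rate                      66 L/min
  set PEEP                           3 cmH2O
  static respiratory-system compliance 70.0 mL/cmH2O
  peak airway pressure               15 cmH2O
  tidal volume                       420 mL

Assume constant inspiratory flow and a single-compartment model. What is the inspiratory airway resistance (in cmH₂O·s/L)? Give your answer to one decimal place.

5.5

Flow: 66 L/min ÷ 60 = 1.1 L/s.
Equation of motion (constant flow): PIP = Vt/C + R·V̇ + PEEP.
R·V̇ = PIP − Vt/C − PEEP = 15 − 420/70.0 − 3 = 15 − 6.0 − 3 = 6.0 cmH2O.
R = 6.0 / 1.1 = 5.455 cmH2O·s/L.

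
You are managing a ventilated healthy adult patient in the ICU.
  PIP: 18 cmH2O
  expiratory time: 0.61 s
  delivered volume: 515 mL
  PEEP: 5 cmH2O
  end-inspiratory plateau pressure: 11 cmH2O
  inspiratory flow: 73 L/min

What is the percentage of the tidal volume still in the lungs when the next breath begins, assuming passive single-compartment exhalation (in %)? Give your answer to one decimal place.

29.1

Flow: 73 L/min ÷ 60 = 1.2167 L/s.
R = (PIP − Pplat)/V̇ = (18 − 11) / 1.2167 = 7.0/1.2167 = 5.753 cmH2O·s/L.
C = Vt/(Pplat − PEEP) = 515.0 / (11 − 5) = 515.0/6.0 = 85.833 mL/cmH2O.
τ = R × C = 5.753 × 0.08583 L/cmH2O = 0.4938 s.
Fraction remaining at end-expiration = e^(−Te/τ) = e^(−0.61/0.4938) = 0.2907 → 29.07%.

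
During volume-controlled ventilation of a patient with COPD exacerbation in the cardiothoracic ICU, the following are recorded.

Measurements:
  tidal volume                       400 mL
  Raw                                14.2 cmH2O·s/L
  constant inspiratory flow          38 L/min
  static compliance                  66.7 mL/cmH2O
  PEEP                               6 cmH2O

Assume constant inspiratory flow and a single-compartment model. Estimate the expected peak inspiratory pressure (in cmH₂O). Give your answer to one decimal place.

Flow: 38 L/min ÷ 60 = 0.6333 L/s.
Equation of motion (constant flow): PIP = Vt/C + R·V̇ + PEEP.
PIP = 400/66.7 + 14.2×0.6333 + 6 = 5.997 + 8.993 + 6 = 20.99 cmH2O.

21.0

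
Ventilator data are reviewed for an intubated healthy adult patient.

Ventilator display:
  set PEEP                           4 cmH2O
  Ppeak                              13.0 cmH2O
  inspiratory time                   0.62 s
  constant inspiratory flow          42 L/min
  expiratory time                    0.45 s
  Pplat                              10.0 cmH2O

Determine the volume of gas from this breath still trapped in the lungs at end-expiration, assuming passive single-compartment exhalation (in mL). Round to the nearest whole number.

Flow: 42 L/min ÷ 60 = 0.7 L/s.
Vt = flow × Ti = 0.7 L/s × 0.62 s × 1000 mL/L = 434.0 mL.
R = (PIP − Pplat)/V̇ = (13.0 − 10.0) / 0.7 = 3.0/0.7 = 4.286 cmH2O·s/L.
C = Vt/(Pplat − PEEP) = 434.0 / (10.0 − 4) = 434.0/6.0 = 72.333 mL/cmH2O.
τ = R × C = 4.286 × 0.07233 L/cmH2O = 0.31 s.
Fraction remaining = e^(−Te/τ) = e^(−0.45/0.31) = 0.2342.
Trapped volume = 434.0 × 0.2342 = 101.64 mL.

102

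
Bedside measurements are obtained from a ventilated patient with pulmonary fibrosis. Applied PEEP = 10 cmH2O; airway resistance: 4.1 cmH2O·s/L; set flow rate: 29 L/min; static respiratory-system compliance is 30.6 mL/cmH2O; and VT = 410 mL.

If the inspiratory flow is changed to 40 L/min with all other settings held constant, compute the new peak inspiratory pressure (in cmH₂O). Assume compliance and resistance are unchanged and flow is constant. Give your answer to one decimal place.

Flow: 29 L/min ÷ 60 = 0.4833 L/s.
New flow: 40 L/min ÷ 60 = 0.6667 L/s.
PIP = Vt/C + R·V̇ + PEEP (constant-flow equation of motion).
Only the resistive term changes: ΔPIP = R × ΔV̇ = 4.1 × (0.6667 − 0.4833) = 4.1 × 0.1834 = 0.7519 cmH2O.
Original PIP = 410/30.6 + 4.1×0.4833 + 10 = 25.38 cmH2O; new PIP = 25.38 + (0.7519) = 26.132 cmH2O.

26.1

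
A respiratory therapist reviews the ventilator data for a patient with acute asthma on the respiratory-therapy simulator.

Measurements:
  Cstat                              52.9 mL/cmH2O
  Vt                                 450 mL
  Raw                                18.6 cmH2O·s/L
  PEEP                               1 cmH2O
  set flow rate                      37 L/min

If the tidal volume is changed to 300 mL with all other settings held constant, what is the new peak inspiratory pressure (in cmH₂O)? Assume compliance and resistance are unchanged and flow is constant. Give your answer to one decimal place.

Flow: 37 L/min ÷ 60 = 0.6167 L/s.
PIP = Vt/C + R·V̇ + PEEP (constant-flow equation of motion).
Only the elastic term changes: ΔPIP = ΔVt / C = (300 − 450) / 52.9 = -2.836 cmH2O.
Original PIP = 450/52.9 + 18.6×0.6167 + 1 = 20.977 cmH2O; new PIP = 20.977 + (-2.836) = 18.141 cmH2O.

18.1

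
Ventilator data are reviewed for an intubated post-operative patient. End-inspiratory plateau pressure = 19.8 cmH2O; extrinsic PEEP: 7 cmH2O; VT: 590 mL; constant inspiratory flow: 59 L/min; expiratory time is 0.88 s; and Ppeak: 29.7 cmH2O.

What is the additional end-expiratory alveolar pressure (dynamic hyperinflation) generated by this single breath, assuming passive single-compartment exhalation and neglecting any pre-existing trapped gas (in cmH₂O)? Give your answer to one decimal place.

Flow: 59 L/min ÷ 60 = 0.9833 L/s.
R = (PIP − Pplat)/V̇ = (29.7 − 19.8) / 0.9833 = 9.9/0.9833 = 10.068 cmH2O·s/L.
C = Vt/(Pplat − PEEP) = 590.0 / (19.8 − 7) = 590.0/12.8 = 46.094 mL/cmH2O.
τ = R × C = 10.068 × 0.04609 L/cmH2O = 0.464 s.
Fraction remaining = e^(−Te/τ) = e^(−0.88/0.464) = 0.1501; trapped volume = 590.0 × 0.1501 = 88.559 mL.
Additional alveolar pressure from trapping ≈ V_trapped / C = 88.559 / 46.094 = 1.921 cmH2O.

1.9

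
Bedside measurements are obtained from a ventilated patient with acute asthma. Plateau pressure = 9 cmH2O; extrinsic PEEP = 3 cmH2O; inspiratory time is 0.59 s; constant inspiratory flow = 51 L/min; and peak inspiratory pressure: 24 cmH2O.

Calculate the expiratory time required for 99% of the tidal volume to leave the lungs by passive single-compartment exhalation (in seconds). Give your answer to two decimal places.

Flow: 51 L/min ÷ 60 = 0.85 L/s.
Vt = flow × Ti = 0.85 L/s × 0.59 s × 1000 mL/L = 501.5 mL.
R = (PIP − Pplat)/V̇ = (24 − 9) / 0.85 = 15.0/0.85 = 17.647 cmH2O·s/L.
C = Vt/(Pplat − PEEP) = 501.5 / (9 − 3) = 501.5/6.0 = 83.583 mL/cmH2O.
τ = R × C = 17.647 × 0.08358 L/cmH2O = 1.475 s.
t = −τ·ln(1 − 0.99) = −1.475·ln(0.01) = 6.793 s.

6.79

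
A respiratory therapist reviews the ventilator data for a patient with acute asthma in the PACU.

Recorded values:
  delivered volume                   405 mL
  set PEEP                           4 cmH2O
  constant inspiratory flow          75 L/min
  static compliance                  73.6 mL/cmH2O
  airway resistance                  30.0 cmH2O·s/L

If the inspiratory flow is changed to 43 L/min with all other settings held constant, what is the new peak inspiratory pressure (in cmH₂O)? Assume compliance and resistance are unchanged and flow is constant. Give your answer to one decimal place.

Flow: 75 L/min ÷ 60 = 1.25 L/s.
New flow: 43 L/min ÷ 60 = 0.7167 L/s.
PIP = Vt/C + R·V̇ + PEEP (constant-flow equation of motion).
Only the resistive term changes: ΔPIP = R × ΔV̇ = 30.0 × (0.7167 − 1.25) = 30.0 × -0.5333 = -15.999 cmH2O.
Original PIP = 405/73.6 + 30.0×1.25 + 4 = 47.003 cmH2O; new PIP = 47.003 + (-15.999) = 31.004 cmH2O.

31.0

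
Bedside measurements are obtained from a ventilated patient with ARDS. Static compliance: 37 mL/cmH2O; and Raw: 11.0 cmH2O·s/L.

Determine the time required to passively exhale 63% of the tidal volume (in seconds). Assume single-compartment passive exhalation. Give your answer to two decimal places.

0.40

τ = R × C = 11.0 × 37 mL/cmH2O = 11.0 × 0.037 L/cmH2O = 0.407 s.
Exhaled fraction f = 1 − e^(−t/τ) → t = −τ·ln(1 − f) = −0.407·ln(0.37) = 0.4047 s.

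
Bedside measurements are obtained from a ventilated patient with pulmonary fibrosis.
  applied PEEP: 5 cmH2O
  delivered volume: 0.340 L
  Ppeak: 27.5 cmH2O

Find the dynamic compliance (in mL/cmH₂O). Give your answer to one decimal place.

Dynamic compliance = Vt / (PIP − PEEP) = 340 / (27.5 − 5) = 340 / 22.5 = 15.111 mL/cmH2O.

15.1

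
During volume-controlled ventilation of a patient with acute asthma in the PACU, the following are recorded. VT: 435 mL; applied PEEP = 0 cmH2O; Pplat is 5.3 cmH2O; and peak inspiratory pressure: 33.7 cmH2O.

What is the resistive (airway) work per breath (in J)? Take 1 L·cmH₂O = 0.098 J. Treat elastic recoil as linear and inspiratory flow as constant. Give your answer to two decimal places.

With constant inspiratory flow the resistive pressure is constant at PIP − Pplat = 33.7 − 5.3 = 28.4 cmH2O, so resistive work = 28.4 × 0.435 = 12.354 L·cmH2O.
× 0.098 J/(L·cmH2O) → 1.211 J.

1.21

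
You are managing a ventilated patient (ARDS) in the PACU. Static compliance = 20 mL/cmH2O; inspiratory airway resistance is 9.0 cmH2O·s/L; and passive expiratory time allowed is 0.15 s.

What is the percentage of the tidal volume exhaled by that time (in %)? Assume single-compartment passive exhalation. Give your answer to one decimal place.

τ = R × C = 9.0 × 20 mL/cmH2O = 9.0 × 0.020 L/cmH2O = 0.18 s.
Passive exhalation: V(t)/V₀ = e^(−t/τ) = e^(−0.15/0.18) = 0.4346.
Fraction exhaled = 1 − 0.4346 = 0.5654 → 56.54%.

56.5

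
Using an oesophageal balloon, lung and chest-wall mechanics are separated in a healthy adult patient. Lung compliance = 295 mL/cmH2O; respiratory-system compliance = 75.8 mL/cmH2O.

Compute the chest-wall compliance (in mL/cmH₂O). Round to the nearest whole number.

102

1/Ccw = 1/Crs − 1/CL.
1/Ccw = 1/75.8 − 1/295 = 0.009803.
Ccw = 102.01 mL/cmH2O.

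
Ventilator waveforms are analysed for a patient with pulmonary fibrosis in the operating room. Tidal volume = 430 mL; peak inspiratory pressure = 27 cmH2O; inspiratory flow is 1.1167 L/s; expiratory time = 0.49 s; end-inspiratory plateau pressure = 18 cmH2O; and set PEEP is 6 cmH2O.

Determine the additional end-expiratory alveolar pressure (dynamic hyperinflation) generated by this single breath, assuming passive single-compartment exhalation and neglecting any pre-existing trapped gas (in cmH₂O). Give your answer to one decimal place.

R = (PIP − Pplat)/V̇ = (27 − 18) / 1.1167 = 9.0/1.1167 = 8.059 cmH2O·s/L.
C = Vt/(Pplat − PEEP) = 430.0 / (18 − 6) = 430.0/12.0 = 35.833 mL/cmH2O.
τ = R × C = 8.059 × 0.03583 L/cmH2O = 0.2888 s.
Fraction remaining = e^(−Te/τ) = e^(−0.49/0.2888) = 0.1833; trapped volume = 430.0 × 0.1833 = 78.819 mL.
Additional alveolar pressure from trapping ≈ V_trapped / C = 78.819 / 35.833 = 2.2 cmH2O.

2.2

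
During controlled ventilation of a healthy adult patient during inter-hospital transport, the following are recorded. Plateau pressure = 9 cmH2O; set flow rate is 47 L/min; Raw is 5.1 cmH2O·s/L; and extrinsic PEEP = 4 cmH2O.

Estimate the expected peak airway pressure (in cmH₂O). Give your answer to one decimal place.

Flow: 47 L/min ÷ 60 = 0.7833 L/s.
PIP = Pplat + Raw × flow = 9 + 5.1 × 0.7833 = 9 + 3.995 = 12.995 cmH2O.

13.0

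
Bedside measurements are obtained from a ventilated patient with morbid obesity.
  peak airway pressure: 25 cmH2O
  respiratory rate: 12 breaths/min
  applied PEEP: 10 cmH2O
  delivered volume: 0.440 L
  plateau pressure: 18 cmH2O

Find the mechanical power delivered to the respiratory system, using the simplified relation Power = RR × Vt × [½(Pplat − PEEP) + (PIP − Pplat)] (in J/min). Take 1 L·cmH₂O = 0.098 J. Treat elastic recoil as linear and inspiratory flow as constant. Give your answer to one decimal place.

5.7

Per-breath work = Vt × [½(Pplat−PEEP) + (PIP−Pplat)] = 0.440 × [0.5×8.0 + 7.0] = 0.440 × 11.0 = 4.84 L·cmH2O.
Power = 12 × 4.84 = 58.08 L·cmH2O/min.
× 0.098 J/(L·cmH2O) → 5.692 J/min.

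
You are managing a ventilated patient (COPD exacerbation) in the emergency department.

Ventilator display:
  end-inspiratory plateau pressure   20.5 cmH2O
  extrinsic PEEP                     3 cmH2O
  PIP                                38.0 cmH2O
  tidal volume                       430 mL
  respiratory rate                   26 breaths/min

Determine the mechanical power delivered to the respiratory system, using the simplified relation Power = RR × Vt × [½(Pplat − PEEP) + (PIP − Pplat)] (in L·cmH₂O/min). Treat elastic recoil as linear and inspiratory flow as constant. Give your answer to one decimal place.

Per-breath work = Vt × [½(Pplat−PEEP) + (PIP−Pplat)] = 0.430 × [0.5×17.5 + 17.5] = 0.430 × 26.25 = 11.288 L·cmH2O.
Power = 26 × 11.288 = 293.49 L·cmH2O/min.

293.5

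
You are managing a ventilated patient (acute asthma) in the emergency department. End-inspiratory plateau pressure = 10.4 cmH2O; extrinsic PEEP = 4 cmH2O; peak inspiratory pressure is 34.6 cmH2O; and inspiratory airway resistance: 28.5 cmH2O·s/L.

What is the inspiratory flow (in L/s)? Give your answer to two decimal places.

flow = (PIP − Pplat) / Raw = 24.2 / 28.5 = 0.8491 L/s.

0.85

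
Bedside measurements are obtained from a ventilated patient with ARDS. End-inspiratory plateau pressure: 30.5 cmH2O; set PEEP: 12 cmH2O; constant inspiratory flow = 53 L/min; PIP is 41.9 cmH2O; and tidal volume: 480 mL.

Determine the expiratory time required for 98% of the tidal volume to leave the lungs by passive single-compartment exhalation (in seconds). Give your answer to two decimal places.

Flow: 53 L/min ÷ 60 = 0.8833 L/s.
R = (PIP − Pplat)/V̇ = (41.9 − 30.5) / 0.8833 = 11.4/0.8833 = 12.906 cmH2O·s/L.
C = Vt/(Pplat − PEEP) = 480.0 / (30.5 − 12) = 480.0/18.5 = 25.946 mL/cmH2O.
τ = R × C = 12.906 × 0.02595 L/cmH2O = 0.3349 s.
t = −τ·ln(1 − 0.98) = −0.3349·ln(0.02) = 1.31 s.

1.31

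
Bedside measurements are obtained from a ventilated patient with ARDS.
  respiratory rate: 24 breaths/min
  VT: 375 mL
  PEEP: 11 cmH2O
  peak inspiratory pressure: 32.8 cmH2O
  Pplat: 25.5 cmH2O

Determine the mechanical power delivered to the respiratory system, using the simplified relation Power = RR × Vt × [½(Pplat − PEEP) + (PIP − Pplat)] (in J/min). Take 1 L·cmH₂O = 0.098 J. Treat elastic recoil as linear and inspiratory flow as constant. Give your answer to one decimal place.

12.8

Per-breath work = Vt × [½(Pplat−PEEP) + (PIP−Pplat)] = 0.375 × [0.5×14.5 + 7.3] = 0.375 × 14.55 = 5.456 L·cmH2O.
Power = 24 × 5.456 = 130.94 L·cmH2O/min.
× 0.098 J/(L·cmH2O) → 12.832 J/min.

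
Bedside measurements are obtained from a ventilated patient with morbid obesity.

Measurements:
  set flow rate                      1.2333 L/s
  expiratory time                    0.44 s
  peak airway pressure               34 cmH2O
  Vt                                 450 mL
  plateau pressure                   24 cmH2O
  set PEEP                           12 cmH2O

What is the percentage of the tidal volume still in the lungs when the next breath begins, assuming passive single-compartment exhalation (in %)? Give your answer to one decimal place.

R = (PIP − Pplat)/V̇ = (34 − 24) / 1.2333 = 10.0/1.2333 = 8.108 cmH2O·s/L.
C = Vt/(Pplat − PEEP) = 450.0 / (24 − 12) = 450.0/12.0 = 37.5 mL/cmH2O.
τ = R × C = 8.108 × 0.0375 L/cmH2O = 0.3041 s.
Fraction remaining at end-expiration = e^(−Te/τ) = e^(−0.44/0.3041) = 0.2353 → 23.53%.

23.5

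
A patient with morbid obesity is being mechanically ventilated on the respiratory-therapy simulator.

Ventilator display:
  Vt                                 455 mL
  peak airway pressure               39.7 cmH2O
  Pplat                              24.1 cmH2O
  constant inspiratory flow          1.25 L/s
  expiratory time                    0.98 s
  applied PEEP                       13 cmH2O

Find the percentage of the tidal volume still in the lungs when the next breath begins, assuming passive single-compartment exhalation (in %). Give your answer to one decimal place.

R = (PIP − Pplat)/V̇ = (39.7 − 24.1) / 1.25 = 15.6/1.25 = 12.48 cmH2O·s/L.
C = Vt/(Pplat − PEEP) = 455.0 / (24.1 − 13) = 455.0/11.1 = 40.991 mL/cmH2O.
τ = R × C = 12.48 × 0.04099 L/cmH2O = 0.5116 s.
Fraction remaining at end-expiration = e^(−Te/τ) = e^(−0.98/0.5116) = 0.1473 → 14.73%.

14.7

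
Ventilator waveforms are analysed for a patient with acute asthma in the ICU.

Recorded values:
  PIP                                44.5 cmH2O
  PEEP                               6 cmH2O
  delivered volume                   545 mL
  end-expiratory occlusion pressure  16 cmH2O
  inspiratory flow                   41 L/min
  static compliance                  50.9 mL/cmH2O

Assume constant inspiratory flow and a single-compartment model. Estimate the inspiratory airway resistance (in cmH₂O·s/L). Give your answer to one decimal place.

Flow: 41 L/min ÷ 60 = 0.6833 L/s.
Total PEEP = 16 cmH2O (set 6 + intrinsic 10); this is the baseline alveolar pressure.
Equation of motion (constant flow): PIP = Vt/C + R·V̇ + PEEP.
R·V̇ = PIP − Vt/C − PEEP = 44.5 − 545/50.9 − 16 = 44.5 − 10.707 − 16 = 17.793 cmH2O.
R = 17.793 / 0.6833 = 26.04 cmH2O·s/L.

26.0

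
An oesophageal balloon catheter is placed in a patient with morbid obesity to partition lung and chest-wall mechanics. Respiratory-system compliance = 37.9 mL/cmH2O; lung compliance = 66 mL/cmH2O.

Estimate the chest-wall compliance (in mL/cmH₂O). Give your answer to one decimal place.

1/Ccw = 1/Crs − 1/CL.
1/Ccw = 1/37.9 − 1/66 = 0.01123.
Ccw = 89.047 mL/cmH2O.

89.0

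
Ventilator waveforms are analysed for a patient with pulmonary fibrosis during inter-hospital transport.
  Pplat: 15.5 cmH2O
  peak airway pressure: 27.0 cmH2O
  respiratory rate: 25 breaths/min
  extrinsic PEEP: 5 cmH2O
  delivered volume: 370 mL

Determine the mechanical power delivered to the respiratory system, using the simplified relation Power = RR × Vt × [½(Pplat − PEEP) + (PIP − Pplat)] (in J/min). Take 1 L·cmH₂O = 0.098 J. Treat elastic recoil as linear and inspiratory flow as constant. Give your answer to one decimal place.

15.2

Per-breath work = Vt × [½(Pplat−PEEP) + (PIP−Pplat)] = 0.370 × [0.5×10.5 + 11.5] = 0.370 × 16.75 = 6.198 L·cmH2O.
Power = 25 × 6.198 = 154.95 L·cmH2O/min.
× 0.098 J/(L·cmH2O) → 15.185 J/min.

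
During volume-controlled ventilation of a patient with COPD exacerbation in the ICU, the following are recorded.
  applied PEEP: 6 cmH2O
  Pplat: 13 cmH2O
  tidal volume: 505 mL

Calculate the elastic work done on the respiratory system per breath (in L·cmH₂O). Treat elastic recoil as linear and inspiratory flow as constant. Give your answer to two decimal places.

Elastic work ≈ ½ × (Pplat − PEEP) × Vt = 0.5 × (13 − 6) × 0.505 L = 0.5 × 7.0 × 0.505 = 1.768 L·cmH2O.

1.77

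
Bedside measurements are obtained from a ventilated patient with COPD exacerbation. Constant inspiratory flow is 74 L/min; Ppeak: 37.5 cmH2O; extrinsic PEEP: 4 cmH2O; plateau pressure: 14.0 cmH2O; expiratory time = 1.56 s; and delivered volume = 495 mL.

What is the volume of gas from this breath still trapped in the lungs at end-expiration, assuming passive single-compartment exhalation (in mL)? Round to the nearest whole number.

Flow: 74 L/min ÷ 60 = 1.2333 L/s.
R = (PIP − Pplat)/V̇ = (37.5 − 14.0) / 1.2333 = 23.5/1.2333 = 19.055 cmH2O·s/L.
C = Vt/(Pplat − PEEP) = 495.0 / (14.0 − 4) = 495.0/10.0 = 49.5 mL/cmH2O.
τ = R × C = 19.055 × 0.0495 L/cmH2O = 0.9432 s.
Fraction remaining = e^(−Te/τ) = e^(−1.56/0.9432) = 0.1913.
Trapped volume = 495.0 × 0.1913 = 94.694 mL.

95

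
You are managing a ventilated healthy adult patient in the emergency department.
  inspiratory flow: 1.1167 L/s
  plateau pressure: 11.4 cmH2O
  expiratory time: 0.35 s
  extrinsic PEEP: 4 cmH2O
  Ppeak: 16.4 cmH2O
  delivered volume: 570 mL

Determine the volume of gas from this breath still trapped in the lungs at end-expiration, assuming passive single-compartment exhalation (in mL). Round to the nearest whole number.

207

R = (PIP − Pplat)/V̇ = (16.4 − 11.4) / 1.1167 = 5.0/1.1167 = 4.477 cmH2O·s/L.
C = Vt/(Pplat − PEEP) = 570.0 / (11.4 − 4) = 570.0/7.4 = 77.027 mL/cmH2O.
τ = R × C = 4.477 × 0.07703 L/cmH2O = 0.3449 s.
Fraction remaining = e^(−Te/τ) = e^(−0.35/0.3449) = 0.3625.
Trapped volume = 570.0 × 0.3625 = 206.63 mL.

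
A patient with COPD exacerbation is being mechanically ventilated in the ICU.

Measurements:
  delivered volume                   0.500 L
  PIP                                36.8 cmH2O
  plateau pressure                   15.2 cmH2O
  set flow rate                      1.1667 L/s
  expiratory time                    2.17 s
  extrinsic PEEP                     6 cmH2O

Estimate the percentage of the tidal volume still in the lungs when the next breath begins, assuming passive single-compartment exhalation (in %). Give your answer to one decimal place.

11.6

R = (PIP − Pplat)/V̇ = (36.8 − 15.2) / 1.1667 = 21.6/1.1667 = 18.514 cmH2O·s/L.
C = Vt/(Pplat − PEEP) = 500.0 / (15.2 − 6) = 500.0/9.2 = 54.348 mL/cmH2O.
τ = R × C = 18.514 × 0.05435 L/cmH2O = 1.006 s.
Fraction remaining at end-expiration = e^(−Te/τ) = e^(−2.17/1.006) = 0.1157 → 11.57%.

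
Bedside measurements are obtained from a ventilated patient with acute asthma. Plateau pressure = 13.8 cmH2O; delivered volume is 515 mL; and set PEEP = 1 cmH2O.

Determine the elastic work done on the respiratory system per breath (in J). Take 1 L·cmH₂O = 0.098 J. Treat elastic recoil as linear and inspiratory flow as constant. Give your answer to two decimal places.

0.32

Elastic work ≈ ½ × (Pplat − PEEP) × Vt = 0.5 × (13.8 − 1) × 0.515 L = 0.5 × 12.8 × 0.515 = 3.296 L·cmH2O.
× 0.098 J/(L·cmH2O) → 0.323 J.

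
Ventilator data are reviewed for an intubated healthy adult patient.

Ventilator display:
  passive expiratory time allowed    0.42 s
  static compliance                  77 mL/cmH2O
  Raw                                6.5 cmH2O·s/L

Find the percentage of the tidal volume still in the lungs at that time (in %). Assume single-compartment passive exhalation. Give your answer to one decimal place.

43.2

τ = R × C = 6.5 × 77 mL/cmH2O = 6.5 × 0.077 L/cmH2O = 0.5005 s.
Passive exhalation: V(t)/V₀ = e^(−t/τ) = e^(−0.42/0.5005) = 0.4321.
Fraction remaining = 0.4321 → 43.21%.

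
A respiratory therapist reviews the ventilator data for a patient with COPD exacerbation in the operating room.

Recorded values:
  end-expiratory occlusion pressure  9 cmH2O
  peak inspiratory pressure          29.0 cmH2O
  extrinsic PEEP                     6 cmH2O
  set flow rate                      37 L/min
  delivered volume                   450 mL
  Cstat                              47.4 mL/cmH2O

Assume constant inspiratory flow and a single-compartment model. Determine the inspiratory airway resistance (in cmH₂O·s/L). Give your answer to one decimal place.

Flow: 37 L/min ÷ 60 = 0.6167 L/s.
Total PEEP = 9 cmH2O (set 6 + intrinsic 3); this is the baseline alveolar pressure.
Equation of motion (constant flow): PIP = Vt/C + R·V̇ + PEEP.
R·V̇ = PIP − Vt/C − PEEP = 29.0 − 450/47.4 − 9 = 29.0 − 9.494 − 9 = 10.506 cmH2O.
R = 10.506 / 0.6167 = 17.036 cmH2O·s/L.

17.0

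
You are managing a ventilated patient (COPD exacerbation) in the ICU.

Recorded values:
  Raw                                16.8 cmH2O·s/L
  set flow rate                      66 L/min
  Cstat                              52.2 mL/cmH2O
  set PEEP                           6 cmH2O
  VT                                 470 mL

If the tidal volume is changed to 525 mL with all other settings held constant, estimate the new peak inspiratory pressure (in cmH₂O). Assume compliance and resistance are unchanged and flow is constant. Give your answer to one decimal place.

34.5

Flow: 66 L/min ÷ 60 = 1.1 L/s.
PIP = Vt/C + R·V̇ + PEEP (constant-flow equation of motion).
Only the elastic term changes: ΔPIP = ΔVt / C = (525 − 470) / 52.2 = 1.054 cmH2O.
Original PIP = 470/52.2 + 16.8×1.1 + 6 = 33.484 cmH2O; new PIP = 33.484 + (1.054) = 34.538 cmH2O.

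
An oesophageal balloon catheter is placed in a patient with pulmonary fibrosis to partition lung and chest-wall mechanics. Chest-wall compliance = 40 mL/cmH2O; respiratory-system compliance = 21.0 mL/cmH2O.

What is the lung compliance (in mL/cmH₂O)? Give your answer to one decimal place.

1/CL = 1/Crs − 1/Ccw.
1/CL = 1/21.0 − 1/40 = 0.02262.
CL = 44.209 mL/cmH2O.

44.2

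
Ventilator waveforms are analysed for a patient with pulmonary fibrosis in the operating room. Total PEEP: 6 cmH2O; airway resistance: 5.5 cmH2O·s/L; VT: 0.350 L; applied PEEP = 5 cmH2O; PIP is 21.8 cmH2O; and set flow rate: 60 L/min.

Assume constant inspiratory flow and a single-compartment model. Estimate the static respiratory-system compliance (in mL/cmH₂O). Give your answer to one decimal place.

34.0

Flow: 60 L/min ÷ 60 = 1 L/s.
Total PEEP = 6 cmH2O (set 5 + intrinsic 1); this is the baseline alveolar pressure.
Equation of motion (constant flow): PIP = Vt/C + R·V̇ + PEEP.
Vt/C = PIP − R·V̇ − PEEP = 21.8 − 5.5×1 − 6 = 21.8 − 5.5 − 6 = 10.3 cmH2O.
C = Vt / 10.3 = 350 / 10.3 = 33.981 mL/cmH2O.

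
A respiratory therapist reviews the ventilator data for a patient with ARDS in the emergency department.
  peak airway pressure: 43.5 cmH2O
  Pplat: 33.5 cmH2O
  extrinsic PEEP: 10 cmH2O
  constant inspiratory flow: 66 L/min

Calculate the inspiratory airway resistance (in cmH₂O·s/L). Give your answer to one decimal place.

9.1

Flow: 66 L/min ÷ 60 = 1.1 L/s.
Raw = (PIP − Pplat) / flow = (43.5 − 33.5) / 1.1 = 10.0 / 1.1 = 9.091 cmH2O·s/L.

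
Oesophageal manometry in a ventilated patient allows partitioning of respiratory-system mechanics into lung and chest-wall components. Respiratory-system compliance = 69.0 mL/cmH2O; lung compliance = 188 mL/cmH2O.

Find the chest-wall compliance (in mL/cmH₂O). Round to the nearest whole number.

109

1/Ccw = 1/Crs − 1/CL.
1/Ccw = 1/69.0 − 1/188 = 0.009174.
Ccw = 109.0 mL/cmH2O.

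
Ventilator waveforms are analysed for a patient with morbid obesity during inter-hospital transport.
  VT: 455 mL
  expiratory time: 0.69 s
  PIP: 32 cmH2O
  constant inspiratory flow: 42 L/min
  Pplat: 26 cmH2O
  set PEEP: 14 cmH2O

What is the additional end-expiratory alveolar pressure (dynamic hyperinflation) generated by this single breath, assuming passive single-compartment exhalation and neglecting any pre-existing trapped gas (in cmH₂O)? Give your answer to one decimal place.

1.4

Flow: 42 L/min ÷ 60 = 0.7 L/s.
R = (PIP − Pplat)/V̇ = (32 − 26) / 0.7 = 6.0/0.7 = 8.571 cmH2O·s/L.
C = Vt/(Pplat − PEEP) = 455.0 / (26 − 14) = 455.0/12.0 = 37.917 mL/cmH2O.
τ = R × C = 8.571 × 0.03792 L/cmH2O = 0.325 s.
Fraction remaining = e^(−Te/τ) = e^(−0.69/0.325) = 0.1197; trapped volume = 455.0 × 0.1197 = 54.464 mL.
Additional alveolar pressure from trapping ≈ V_trapped / C = 54.464 / 37.917 = 1.436 cmH2O.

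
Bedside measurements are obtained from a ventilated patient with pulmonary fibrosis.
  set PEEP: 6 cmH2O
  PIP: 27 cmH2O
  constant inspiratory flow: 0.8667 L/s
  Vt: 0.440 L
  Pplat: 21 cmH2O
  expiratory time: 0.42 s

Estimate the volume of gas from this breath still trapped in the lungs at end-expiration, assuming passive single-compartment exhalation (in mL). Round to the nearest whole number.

R = (PIP − Pplat)/V̇ = (27 − 21) / 0.8667 = 6.0/0.8667 = 6.923 cmH2O·s/L.
C = Vt/(Pplat − PEEP) = 440.0 / (21 − 6) = 440.0/15.0 = 29.333 mL/cmH2O.
τ = R × C = 6.923 × 0.02933 L/cmH2O = 0.2031 s.
Fraction remaining = e^(−Te/τ) = e^(−0.42/0.2031) = 0.1264.
Trapped volume = 440.0 × 0.1264 = 55.616 mL.

56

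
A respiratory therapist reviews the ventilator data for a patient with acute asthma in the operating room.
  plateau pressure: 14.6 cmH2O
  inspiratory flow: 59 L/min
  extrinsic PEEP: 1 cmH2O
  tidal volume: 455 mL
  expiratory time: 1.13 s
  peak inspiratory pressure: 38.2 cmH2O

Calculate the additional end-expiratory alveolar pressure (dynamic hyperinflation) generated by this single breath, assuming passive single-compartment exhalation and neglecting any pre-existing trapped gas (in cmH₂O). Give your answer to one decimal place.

3.3

Flow: 59 L/min ÷ 60 = 0.9833 L/s.
R = (PIP − Pplat)/V̇ = (38.2 − 14.6) / 0.9833 = 23.6/0.9833 = 24.001 cmH2O·s/L.
C = Vt/(Pplat − PEEP) = 455.0 / (14.6 − 1) = 455.0/13.6 = 33.456 mL/cmH2O.
τ = R × C = 24.001 × 0.03346 L/cmH2O = 0.8031 s.
Fraction remaining = e^(−Te/τ) = e^(−1.13/0.8031) = 0.2449; trapped volume = 455.0 × 0.2449 = 111.43 mL.
Additional alveolar pressure from trapping ≈ V_trapped / C = 111.43 / 33.456 = 3.331 cmH2O.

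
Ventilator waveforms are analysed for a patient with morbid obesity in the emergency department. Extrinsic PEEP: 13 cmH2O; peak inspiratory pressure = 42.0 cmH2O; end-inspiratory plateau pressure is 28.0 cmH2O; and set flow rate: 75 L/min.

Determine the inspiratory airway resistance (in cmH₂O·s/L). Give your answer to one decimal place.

11.2

Flow: 75 L/min ÷ 60 = 1.25 L/s.
Raw = (PIP − Pplat) / flow = (42.0 − 28.0) / 1.25 = 14.0 / 1.25 = 11.2 cmH2O·s/L.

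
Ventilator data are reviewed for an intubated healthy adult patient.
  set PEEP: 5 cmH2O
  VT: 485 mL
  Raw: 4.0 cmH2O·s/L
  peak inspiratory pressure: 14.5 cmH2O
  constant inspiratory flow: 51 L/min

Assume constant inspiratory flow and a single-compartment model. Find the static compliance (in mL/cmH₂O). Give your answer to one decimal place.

79.5

Flow: 51 L/min ÷ 60 = 0.85 L/s.
Equation of motion (constant flow): PIP = Vt/C + R·V̇ + PEEP.
Vt/C = PIP − R·V̇ − PEEP = 14.5 − 4.0×0.85 − 5 = 14.5 − 3.4 − 5 = 6.1 cmH2O.
C = Vt / 6.1 = 485 / 6.1 = 79.508 mL/cmH2O.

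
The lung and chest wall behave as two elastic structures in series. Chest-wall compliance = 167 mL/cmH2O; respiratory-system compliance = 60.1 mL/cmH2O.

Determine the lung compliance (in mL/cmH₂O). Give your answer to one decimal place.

1/CL = 1/Crs − 1/Ccw.
1/CL = 1/60.1 − 1/167 = 0.01065.
CL = 93.897 mL/cmH2O.

93.9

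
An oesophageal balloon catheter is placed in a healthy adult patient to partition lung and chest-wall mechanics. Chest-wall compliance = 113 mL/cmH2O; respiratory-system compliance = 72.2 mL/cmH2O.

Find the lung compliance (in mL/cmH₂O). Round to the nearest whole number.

1/CL = 1/Crs − 1/Ccw.
1/CL = 1/72.2 − 1/113 = 0.005001.
CL = 199.96 mL/cmH2O.

200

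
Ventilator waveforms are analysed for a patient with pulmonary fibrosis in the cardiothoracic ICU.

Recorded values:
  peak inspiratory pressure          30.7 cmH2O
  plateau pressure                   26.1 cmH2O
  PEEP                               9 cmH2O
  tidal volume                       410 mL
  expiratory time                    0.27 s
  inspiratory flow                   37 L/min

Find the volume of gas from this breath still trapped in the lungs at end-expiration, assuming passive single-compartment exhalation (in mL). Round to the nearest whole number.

Flow: 37 L/min ÷ 60 = 0.6167 L/s.
R = (PIP − Pplat)/V̇ = (30.7 − 26.1) / 0.6167 = 4.6/0.6167 = 7.459 cmH2O·s/L.
C = Vt/(Pplat − PEEP) = 410.0 / (26.1 − 9) = 410.0/17.1 = 23.977 mL/cmH2O.
τ = R × C = 7.459 × 0.02398 L/cmH2O = 0.1789 s.
Fraction remaining = e^(−Te/τ) = e^(−0.27/0.1789) = 0.2211.
Trapped volume = 410.0 × 0.2211 = 90.651 mL.

91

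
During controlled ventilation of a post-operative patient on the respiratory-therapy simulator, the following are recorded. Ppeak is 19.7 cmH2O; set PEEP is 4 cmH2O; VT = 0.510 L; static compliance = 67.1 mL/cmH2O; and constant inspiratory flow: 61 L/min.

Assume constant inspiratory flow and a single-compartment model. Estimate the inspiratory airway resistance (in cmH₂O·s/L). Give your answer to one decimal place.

Flow: 61 L/min ÷ 60 = 1.0167 L/s.
Equation of motion (constant flow): PIP = Vt/C + R·V̇ + PEEP.
R·V̇ = PIP − Vt/C − PEEP = 19.7 − 510/67.1 − 4 = 19.7 − 7.601 − 4 = 8.099 cmH2O.
R = 8.099 / 1.0167 = 7.966 cmH2O·s/L.

8.0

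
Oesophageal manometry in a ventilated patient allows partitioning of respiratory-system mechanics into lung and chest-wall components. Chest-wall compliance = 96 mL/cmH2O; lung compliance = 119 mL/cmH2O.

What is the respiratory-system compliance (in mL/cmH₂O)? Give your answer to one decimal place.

53.1

Lung and chest wall are elastances in series: 1/Crs = 1/CL + 1/Ccw.
1/Crs = 1/119 + 1/96 = 0.01882.
Crs = 53.135 mL/cmH2O.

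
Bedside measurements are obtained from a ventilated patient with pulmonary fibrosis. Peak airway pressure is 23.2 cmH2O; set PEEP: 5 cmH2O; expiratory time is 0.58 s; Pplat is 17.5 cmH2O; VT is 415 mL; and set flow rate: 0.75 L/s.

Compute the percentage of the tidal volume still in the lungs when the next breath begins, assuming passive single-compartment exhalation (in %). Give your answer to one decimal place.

10.0

R = (PIP − Pplat)/V̇ = (23.2 − 17.5) / 0.75 = 5.7/0.75 = 7.6 cmH2O·s/L.
C = Vt/(Pplat − PEEP) = 415.0 / (17.5 − 5) = 415.0/12.5 = 33.2 mL/cmH2O.
τ = R × C = 7.6 × 0.0332 L/cmH2O = 0.2523 s.
Fraction remaining at end-expiration = e^(−Te/τ) = e^(−0.58/0.2523) = 0.1004 → 10.04%.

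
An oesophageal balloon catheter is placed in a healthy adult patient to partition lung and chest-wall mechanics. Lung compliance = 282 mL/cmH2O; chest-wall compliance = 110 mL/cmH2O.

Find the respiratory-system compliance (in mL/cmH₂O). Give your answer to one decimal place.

79.1

Lung and chest wall are elastances in series: 1/Crs = 1/CL + 1/Ccw.
1/Crs = 1/282 + 1/110 = 0.01264.
Crs = 79.114 mL/cmH2O.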